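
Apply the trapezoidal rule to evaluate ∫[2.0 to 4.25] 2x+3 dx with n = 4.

f(x) = 2x+3
a = 2.0, b = 4.25, n = 4
h = (b - a)/n = 0.562500

Trapezoidal rule: (h/2)[f(x₀) + 2f(x₁) + 2f(x₂) + ... + f(xₙ)]

x_0 = 2.0000, f(x_0) = 7.000000, coefficient = 1
x_1 = 2.5625, f(x_1) = 8.125000, coefficient = 2
x_2 = 3.1250, f(x_2) = 9.250000, coefficient = 2
x_3 = 3.6875, f(x_3) = 10.375000, coefficient = 2
x_4 = 4.2500, f(x_4) = 11.500000, coefficient = 1

I ≈ (0.562500/2) × 74.000000 = 20.812500
Exact value: 20.812500
Error: 0.000000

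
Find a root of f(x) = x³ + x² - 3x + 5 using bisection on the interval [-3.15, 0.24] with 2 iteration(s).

f(x) = x³ + x² - 3x + 5
Initial interval: [-3.15, 0.24]

Iteration 1:
  c_1 = (-3.150000 + 0.240000)/2 = -1.455000
  f(c_1) = f(-1.455000) = 8.401754
  f(a) × f(c) < 0, new interval: [-3.150000, -1.455000]
Iteration 2:
  c_2 = (-3.150000 + (-1.455000))/2 = -2.302500
  f(c_2) = f(-2.302500) = 5.002288
  f(a) × f(c) < 0, new interval: [-3.150000, -2.302500]

After 2 iteration(s), the approximation is c_2 = -2.302500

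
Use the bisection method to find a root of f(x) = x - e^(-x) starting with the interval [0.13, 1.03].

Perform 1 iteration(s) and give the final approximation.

f(x) = x - e^(-x)
Initial interval: [0.13, 1.03]

Iteration 1:
  c_1 = (0.130000 + 1.030000)/2 = 0.580000
  f(c_1) = f(0.580000) = 0.020102
  f(a) × f(c) < 0, new interval: [0.130000, 0.580000]

After 1 iteration(s), the approximation is c_1 = 0.580000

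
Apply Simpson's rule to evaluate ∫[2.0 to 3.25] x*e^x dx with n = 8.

f(x) = x*e^x
a = 2.0, b = 3.25, n = 8
h = (b - a)/n = 0.156250

Simpson's rule: (h/3)[f(x₀) + 4f(x₁) + 2f(x₂) + ... + f(xₙ)]

x_0 = 2.0000, f(x_0) = 14.778112, coefficient = 1
x_1 = 2.1562, f(x_1) = 18.627158, coefficient = 4
x_2 = 2.3125, f(x_2) = 23.355423, coefficient = 2
x_3 = 2.4688, f(x_3) = 29.150205, coefficient = 4
x_4 = 2.6250, f(x_4) = 36.237007, coefficient = 2
x_5 = 2.7812, f(x_5) = 44.887101, coefficient = 4
x_6 = 2.9375, f(x_6) = 55.426559, coefficient = 2
x_7 = 3.0938, f(x_7) = 68.247032, coefficient = 4
x_8 = 3.2500, f(x_8) = 83.818605, coefficient = 1

I ≈ (0.156250/3) × 972.280677 = 50.639619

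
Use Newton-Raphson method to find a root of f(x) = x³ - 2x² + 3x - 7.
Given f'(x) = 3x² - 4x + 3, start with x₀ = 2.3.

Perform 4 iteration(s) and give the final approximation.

f(x) = x³ - 2x² + 3x - 7
f'(x) = 3x² - 4x + 3
x₀ = 2.3

Newton-Raphson formula: x_{n+1} = x_n - f(x_n)/f'(x_n)

Iteration 1:
  f(2.300000) = 1.487000
  f'(2.300000) = 9.670000
  x_1 = 2.300000 - 1.487000/9.670000 = 2.146225
Iteration 2:
  f(2.146225) = 0.112232
  f'(2.146225) = 8.233949
  x_2 = 2.146225 - 0.112232/8.233949 = 2.132595
Iteration 3:
  f(2.132595) = 0.000822
  f'(2.132595) = 8.113504
  x_3 = 2.132595 - 0.000822/8.113504 = 2.132494
Iteration 4:
  f(2.132494) = 0.000000
  f'(2.132494) = 8.112613
  x_4 = 2.132494 - 0.000000/8.112613 = 2.132494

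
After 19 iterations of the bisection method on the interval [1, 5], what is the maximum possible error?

Bisection error bound: |error| ≤ (b-a)/2^n
|error| ≤ (5 - 1)/2^19 = 4/2^19
|error| ≤ 0.0000076294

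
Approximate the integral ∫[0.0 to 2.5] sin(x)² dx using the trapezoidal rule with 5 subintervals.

f(x) = sin(x)²
a = 0.0, b = 2.5, n = 5
h = (b - a)/n = 0.500000

Trapezoidal rule: (h/2)[f(x₀) + 2f(x₁) + 2f(x₂) + ... + f(xₙ)]

x_0 = 0.0000, f(x_0) = 0.000000, coefficient = 1
x_1 = 0.5000, f(x_1) = 0.229849, coefficient = 2
x_2 = 1.0000, f(x_2) = 0.708073, coefficient = 2
x_3 = 1.5000, f(x_3) = 0.994996, coefficient = 2
x_4 = 2.0000, f(x_4) = 0.826822, coefficient = 2
x_5 = 2.5000, f(x_5) = 0.358169, coefficient = 1

I ≈ (0.500000/2) × 5.877650 = 1.469412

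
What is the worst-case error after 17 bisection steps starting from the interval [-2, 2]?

Bisection error bound: |error| ≤ (b-a)/2^n
|error| ≤ (2 - (-2))/2^17 = 4/2^17
|error| ≤ 0.0000305176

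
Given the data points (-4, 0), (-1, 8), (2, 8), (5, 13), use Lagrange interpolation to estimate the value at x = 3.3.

Lagrange interpolation formula:
P(x) = Σ yᵢ × Lᵢ(x)
where Lᵢ(x) = Π_{j≠i} (x - xⱼ)/(xᵢ - xⱼ)

L_0(3.3) = (3.3 - (-1))/(-4 - (-1)) × (3.3 - 2)/(-4 - 2) × (3.3 - 5)/(-4 - 5) = 0.058660
L_1(3.3) = (3.3 - (-4))/(-1 - (-4)) × (3.3 - 2)/(-1 - 2) × (3.3 - 5)/(-1 - 5) = -0.298759
L_2(3.3) = (3.3 - (-4))/(2 - (-4)) × (3.3 - (-1))/(2 - (-1)) × (3.3 - 5)/(2 - 5) = 0.988204
L_3(3.3) = (3.3 - (-4))/(5 - (-4)) × (3.3 - (-1))/(5 - (-1)) × (3.3 - 2)/(5 - 2) = 0.251895

P(3.3) = 0×L_0(3.3) + 8×L_1(3.3) + 8×L_2(3.3) + 13×L_3(3.3)
P(3.3) = 8.790191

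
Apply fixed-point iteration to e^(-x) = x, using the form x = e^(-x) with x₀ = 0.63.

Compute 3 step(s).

Equation: e^(-x) = x
Fixed-point form: x = e^(-x)
x₀ = 0.63

x_1 = g(0.630000) = 0.532592
x_2 = g(0.532592) = 0.587081
x_3 = g(0.587081) = 0.555948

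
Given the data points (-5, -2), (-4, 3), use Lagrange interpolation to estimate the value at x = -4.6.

Lagrange interpolation formula:
P(x) = Σ yᵢ × Lᵢ(x)
where Lᵢ(x) = Π_{j≠i} (x - xⱼ)/(xᵢ - xⱼ)

L_0(-4.6) = (-4.6 - (-4))/(-5 - (-4)) = 0.600000
L_1(-4.6) = (-4.6 - (-5))/(-4 - (-5)) = 0.400000

P(-4.6) = (-2)×L_0(-4.6) + 3×L_1(-4.6)
P(-4.6) = 0.000000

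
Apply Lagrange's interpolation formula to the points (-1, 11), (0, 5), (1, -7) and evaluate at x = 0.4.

Lagrange interpolation formula:
P(x) = Σ yᵢ × Lᵢ(x)
where Lᵢ(x) = Π_{j≠i} (x - xⱼ)/(xᵢ - xⱼ)

L_0(0.4) = (0.4 - 0)/(-1 - 0) × (0.4 - 1)/(-1 - 1) = -0.120000
L_1(0.4) = (0.4 - (-1))/(0 - (-1)) × (0.4 - 1)/(0 - 1) = 0.840000
L_2(0.4) = (0.4 - (-1))/(1 - (-1)) × (0.4 - 0)/(1 - 0) = 0.280000

P(0.4) = 11×L_0(0.4) + 5×L_1(0.4) + (-7)×L_2(0.4)
P(0.4) = 0.920000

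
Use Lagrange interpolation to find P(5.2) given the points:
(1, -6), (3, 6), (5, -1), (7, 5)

Lagrange interpolation formula:
P(x) = Σ yᵢ × Lᵢ(x)
where Lᵢ(x) = Π_{j≠i} (x - xⱼ)/(xᵢ - xⱼ)

L_0(5.2) = (5.2 - 3)/(1 - 3) × (5.2 - 5)/(1 - 5) × (5.2 - 7)/(1 - 7) = 0.016500
L_1(5.2) = (5.2 - 1)/(3 - 1) × (5.2 - 5)/(3 - 5) × (5.2 - 7)/(3 - 7) = -0.094500
L_2(5.2) = (5.2 - 1)/(5 - 1) × (5.2 - 3)/(5 - 3) × (5.2 - 7)/(5 - 7) = 1.039500
L_3(5.2) = (5.2 - 1)/(7 - 1) × (5.2 - 3)/(7 - 3) × (5.2 - 5)/(7 - 5) = 0.038500

P(5.2) = (-6)×L_0(5.2) + 6×L_1(5.2) + (-1)×L_2(5.2) + 5×L_3(5.2)
P(5.2) = -1.513000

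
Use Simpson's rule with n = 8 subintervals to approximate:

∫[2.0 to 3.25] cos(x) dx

f(x) = cos(x)
a = 2.0, b = 3.25, n = 8
h = (b - a)/n = 0.156250

Simpson's rule: (h/3)[f(x₀) + 4f(x₁) + 2f(x₂) + ... + f(xₙ)]

x_0 = 2.0000, f(x_0) = -0.416147, coefficient = 1
x_1 = 2.1562, f(x_1) = -0.552578, coefficient = 4
x_2 = 2.3125, f(x_2) = -0.675545, coefficient = 2
x_3 = 2.4688, f(x_3) = -0.782053, coefficient = 4
x_4 = 2.6250, f(x_4) = -0.869507, coefficient = 2
x_5 = 2.7812, f(x_5) = -0.935776, coefficient = 4
x_6 = 2.9375, f(x_6) = -0.979245, coefficient = 2
x_7 = 3.0938, f(x_7) = -0.998856, coefficient = 4
x_8 = 3.2500, f(x_8) = -0.994130, coefficient = 1

I ≈ (0.156250/3) × -19.535922 = -1.017496
Exact value: -1.017493
Error: 0.000003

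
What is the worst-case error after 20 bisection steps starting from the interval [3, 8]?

Bisection error bound: |error| ≤ (b-a)/2^n
|error| ≤ (8 - 3)/2^20 = 5/2^20
|error| ≤ 0.0000047684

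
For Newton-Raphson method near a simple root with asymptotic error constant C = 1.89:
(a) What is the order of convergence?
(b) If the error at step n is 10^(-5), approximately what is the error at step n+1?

(a) Newton-Raphson has quadratic (order 2) convergence near simple roots.
    This means |e_{n+1}| ≈ C|e_n|².

(b) With |e_n| = 10^(-5) and C = 1.89:
    |e_{n+1}| ≈ 1.89 × (10^(-5))² = 1.89 × 10^(-10)

(a) 2 (quadratic); (b) |e_{n+1}| ≈ 1.890e-10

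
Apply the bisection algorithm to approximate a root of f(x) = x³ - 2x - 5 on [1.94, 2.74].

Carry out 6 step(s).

f(x) = x³ - 2x - 5
Initial interval: [1.94, 2.74]

Iteration 1:
  c_1 = (1.940000 + 2.740000)/2 = 2.340000
  f(c_1) = f(2.340000) = 3.132904
  f(a) × f(c) < 0, new interval: [1.940000, 2.340000]
Iteration 2:
  c_2 = (1.940000 + 2.340000)/2 = 2.140000
  f(c_2) = f(2.140000) = 0.520344
  f(a) × f(c) < 0, new interval: [1.940000, 2.140000]
Iteration 3:
  c_3 = (1.940000 + 2.140000)/2 = 2.040000
  f(c_3) = f(2.040000) = -0.590336
  f(a) × f(c) ≥ 0, new interval: [2.040000, 2.140000]
Iteration 4:
  c_4 = (2.040000 + 2.140000)/2 = 2.090000
  f(c_4) = f(2.090000) = -0.050671
  f(a) × f(c) ≥ 0, new interval: [2.090000, 2.140000]
Iteration 5:
  c_5 = (2.090000 + 2.140000)/2 = 2.115000
  f(c_5) = f(2.115000) = 0.230871
  f(a) × f(c) < 0, new interval: [2.090000, 2.115000]
Iteration 6:
  c_6 = (2.090000 + 2.115000)/2 = 2.102500
  f(c_6) = f(2.102500) = 0.089114
  f(a) × f(c) < 0, new interval: [2.090000, 2.102500]

After 6 iteration(s), the approximation is c_6 = 2.102500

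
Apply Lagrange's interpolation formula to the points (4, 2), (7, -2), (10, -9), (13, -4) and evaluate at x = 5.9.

Lagrange interpolation formula:
P(x) = Σ yᵢ × Lᵢ(x)
where Lᵢ(x) = Π_{j≠i} (x - xⱼ)/(xᵢ - xⱼ)

L_0(5.9) = (5.9 - 7)/(4 - 7) × (5.9 - 10)/(4 - 10) × (5.9 - 13)/(4 - 13) = 0.197660
L_1(5.9) = (5.9 - 4)/(7 - 4) × (5.9 - 10)/(7 - 10) × (5.9 - 13)/(7 - 13) = 1.024241
L_2(5.9) = (5.9 - 4)/(10 - 4) × (5.9 - 7)/(10 - 7) × (5.9 - 13)/(10 - 13) = -0.274796
L_3(5.9) = (5.9 - 4)/(13 - 4) × (5.9 - 7)/(13 - 7) × (5.9 - 10)/(13 - 10) = 0.052895

P(5.9) = 2×L_0(5.9) + (-2)×L_1(5.9) + (-9)×L_2(5.9) + (-4)×L_3(5.9)
P(5.9) = 0.608426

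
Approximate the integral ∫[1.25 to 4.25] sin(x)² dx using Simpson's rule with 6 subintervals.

f(x) = sin(x)²
a = 1.25, b = 4.25, n = 6
h = (b - a)/n = 0.500000

Simpson's rule: (h/3)[f(x₀) + 4f(x₁) + 2f(x₂) + ... + f(xₙ)]

x_0 = 1.2500, f(x_0) = 0.900572, coefficient = 1
x_1 = 1.7500, f(x_1) = 0.968228, coefficient = 4
x_2 = 2.2500, f(x_2) = 0.605398, coefficient = 2
x_3 = 2.7500, f(x_3) = 0.145665, coefficient = 4
x_4 = 3.2500, f(x_4) = 0.011706, coefficient = 2
x_5 = 3.7500, f(x_5) = 0.326682, coefficient = 4
x_6 = 4.2500, f(x_6) = 0.801006, coefficient = 1

I ≈ (0.500000/3) × 8.698089 = 1.449682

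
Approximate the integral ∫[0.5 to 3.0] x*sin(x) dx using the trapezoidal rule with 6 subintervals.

f(x) = x*sin(x)
a = 0.5, b = 3.0, n = 6
h = (b - a)/n = 0.416667

Trapezoidal rule: (h/2)[f(x₀) + 2f(x₁) + 2f(x₂) + ... + f(xₙ)]

x_0 = 0.5000, f(x_0) = 0.239713, coefficient = 1
x_1 = 0.9167, f(x_1) = 0.727446, coefficient = 2
x_2 = 1.3333, f(x_2) = 1.295917, coefficient = 2
x_3 = 1.7500, f(x_3) = 1.721975, coefficient = 2
x_4 = 2.1667, f(x_4) = 1.793264, coefficient = 2
x_5 = 2.5833, f(x_5) = 1.368419, coefficient = 2
x_6 = 3.0000, f(x_6) = 0.423360, coefficient = 1

I ≈ (0.416667/2) × 14.477117 = 3.016066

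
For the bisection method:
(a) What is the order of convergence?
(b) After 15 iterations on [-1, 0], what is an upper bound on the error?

(a) Bisection has linear (order 1) convergence; the error is halved each step.

(b) Error bound = (b-a)/2^n = (0 - (-1))/2^{15}
    = 1/2^{15}

(a) 1 (linear); (b) error ≤ 3.05e-05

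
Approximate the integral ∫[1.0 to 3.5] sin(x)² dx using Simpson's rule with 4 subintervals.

f(x) = sin(x)²
a = 1.0, b = 3.5, n = 4
h = (b - a)/n = 0.625000

Simpson's rule: (h/3)[f(x₀) + 4f(x₁) + 2f(x₂) + ... + f(xₙ)]

x_0 = 1.0000, f(x_0) = 0.708073, coefficient = 1
x_1 = 1.6250, f(x_1) = 0.997065, coefficient = 4
x_2 = 2.2500, f(x_2) = 0.605398, coefficient = 2
x_3 = 2.8750, f(x_3) = 0.069404, coefficient = 4
x_4 = 3.5000, f(x_4) = 0.123049, coefficient = 1

I ≈ (0.625000/3) × 6.307793 = 1.314123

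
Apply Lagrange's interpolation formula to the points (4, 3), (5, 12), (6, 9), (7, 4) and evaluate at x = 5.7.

Lagrange interpolation formula:
P(x) = Σ yᵢ × Lᵢ(x)
where Lᵢ(x) = Π_{j≠i} (x - xⱼ)/(xᵢ - xⱼ)

L_0(5.7) = (5.7 - 5)/(4 - 5) × (5.7 - 6)/(4 - 6) × (5.7 - 7)/(4 - 7) = -0.045500
L_1(5.7) = (5.7 - 4)/(5 - 4) × (5.7 - 6)/(5 - 6) × (5.7 - 7)/(5 - 7) = 0.331500
L_2(5.7) = (5.7 - 4)/(6 - 4) × (5.7 - 5)/(6 - 5) × (5.7 - 7)/(6 - 7) = 0.773500
L_3(5.7) = (5.7 - 4)/(7 - 4) × (5.7 - 5)/(7 - 5) × (5.7 - 6)/(7 - 6) = -0.059500

P(5.7) = 3×L_0(5.7) + 12×L_1(5.7) + 9×L_2(5.7) + 4×L_3(5.7)
P(5.7) = 10.565000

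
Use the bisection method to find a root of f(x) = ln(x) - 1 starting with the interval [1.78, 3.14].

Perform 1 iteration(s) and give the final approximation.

f(x) = ln(x) - 1
Initial interval: [1.78, 3.14]

Iteration 1:
  c_1 = (1.780000 + 3.140000)/2 = 2.460000
  f(c_1) = f(2.460000) = -0.099839
  f(a) × f(c) ≥ 0, new interval: [2.460000, 3.140000]

After 1 iteration(s), the approximation is c_1 = 2.460000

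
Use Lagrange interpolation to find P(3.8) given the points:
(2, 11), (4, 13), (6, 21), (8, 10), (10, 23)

Lagrange interpolation formula:
P(x) = Σ yᵢ × Lᵢ(x)
where Lᵢ(x) = Π_{j≠i} (x - xⱼ)/(xᵢ - xⱼ)

L_0(3.8) = (3.8 - 4)/(2 - 4) × (3.8 - 6)/(2 - 6) × (3.8 - 8)/(2 - 8) × (3.8 - 10)/(2 - 10) = 0.029838
L_1(3.8) = (3.8 - 2)/(4 - 2) × (3.8 - 6)/(4 - 6) × (3.8 - 8)/(4 - 8) × (3.8 - 10)/(4 - 10) = 1.074150
L_2(3.8) = (3.8 - 2)/(6 - 2) × (3.8 - 4)/(6 - 4) × (3.8 - 8)/(6 - 8) × (3.8 - 10)/(6 - 10) = -0.146475
L_3(3.8) = (3.8 - 2)/(8 - 2) × (3.8 - 4)/(8 - 4) × (3.8 - 6)/(8 - 6) × (3.8 - 10)/(8 - 10) = 0.051150
L_4(3.8) = (3.8 - 2)/(10 - 2) × (3.8 - 4)/(10 - 4) × (3.8 - 6)/(10 - 6) × (3.8 - 8)/(10 - 8) = -0.008663

P(3.8) = 11×L_0(3.8) + 13×L_1(3.8) + 21×L_2(3.8) + 10×L_3(3.8) + 23×L_4(3.8)
P(3.8) = 11.528450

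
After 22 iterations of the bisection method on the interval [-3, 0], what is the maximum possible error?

Bisection error bound: |error| ≤ (b-a)/2^n
|error| ≤ (0 - (-3))/2^22 = 3/2^22
|error| ≤ 0.0000007153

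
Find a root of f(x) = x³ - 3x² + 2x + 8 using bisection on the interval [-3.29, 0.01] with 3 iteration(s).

f(x) = x³ - 3x² + 2x + 8
Initial interval: [-3.29, 0.01]

Iteration 1:
  c_1 = (-3.290000 + 0.010000)/2 = -1.640000
  f(c_1) = f(-1.640000) = -7.759744
  f(a) × f(c) ≥ 0, new interval: [-1.640000, 0.010000]
Iteration 2:
  c_2 = (-1.640000 + 0.010000)/2 = -0.815000
  f(c_2) = f(-0.815000) = 3.835982
  f(a) × f(c) < 0, new interval: [-1.640000, -0.815000]
Iteration 3:
  c_3 = (-1.640000 + (-0.815000))/2 = -1.227500
  f(c_3) = f(-1.227500) = -0.824812
  f(a) × f(c) ≥ 0, new interval: [-1.227500, -0.815000]

After 3 iteration(s), the approximation is c_3 = -1.227500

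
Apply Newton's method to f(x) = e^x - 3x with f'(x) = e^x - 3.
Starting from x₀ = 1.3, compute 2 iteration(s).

f(x) = e^x - 3x
f'(x) = e^x - 3
x₀ = 1.3

Newton-Raphson formula: x_{n+1} = x_n - f(x_n)/f'(x_n)

Iteration 1:
  f(1.300000) = -0.230703
  f'(1.300000) = 0.669297
  x_1 = 1.300000 - (-0.230703)/0.669297 = 1.644695
Iteration 2:
  f(1.644695) = 0.245345
  f'(1.644695) = 2.179431
  x_2 = 1.644695 - 0.245345/2.179431 = 1.532122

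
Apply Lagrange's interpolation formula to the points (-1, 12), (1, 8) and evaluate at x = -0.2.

Lagrange interpolation formula:
P(x) = Σ yᵢ × Lᵢ(x)
where Lᵢ(x) = Π_{j≠i} (x - xⱼ)/(xᵢ - xⱼ)

L_0(-0.2) = (-0.2 - 1)/(-1 - 1) = 0.600000
L_1(-0.2) = (-0.2 - (-1))/(1 - (-1)) = 0.400000

P(-0.2) = 12×L_0(-0.2) + 8×L_1(-0.2)
P(-0.2) = 10.400000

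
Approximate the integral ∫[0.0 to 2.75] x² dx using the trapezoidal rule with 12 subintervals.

f(x) = x²
a = 0.0, b = 2.75, n = 12
h = (b - a)/n = 0.229167

Trapezoidal rule: (h/2)[f(x₀) + 2f(x₁) + 2f(x₂) + ... + f(xₙ)]

x_0 = 0.0000, f(x_0) = 0.000000, coefficient = 1
x_1 = 0.2292, f(x_1) = 0.052517, coefficient = 2
x_2 = 0.4583, f(x_2) = 0.210069, coefficient = 2
x_3 = 0.6875, f(x_3) = 0.472656, coefficient = 2
x_4 = 0.9167, f(x_4) = 0.840278, coefficient = 2
x_5 = 1.1458, f(x_5) = 1.312934, coefficient = 2
x_6 = 1.3750, f(x_6) = 1.890625, coefficient = 2
x_7 = 1.6042, f(x_7) = 2.573351, coefficient = 2
x_8 = 1.8333, f(x_8) = 3.361111, coefficient = 2
x_9 = 2.0625, f(x_9) = 4.253906, coefficient = 2
x_10 = 2.2917, f(x_10) = 5.251736, coefficient = 2
x_11 = 2.5208, f(x_11) = 6.354601, coefficient = 2
x_12 = 2.7500, f(x_12) = 7.562500, coefficient = 1

I ≈ (0.229167/2) × 60.710069 = 6.956362
Exact value: 6.932292
Error: 0.024070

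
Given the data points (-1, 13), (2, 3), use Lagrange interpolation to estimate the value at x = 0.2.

Lagrange interpolation formula:
P(x) = Σ yᵢ × Lᵢ(x)
where Lᵢ(x) = Π_{j≠i} (x - xⱼ)/(xᵢ - xⱼ)

L_0(0.2) = (0.2 - 2)/(-1 - 2) = 0.600000
L_1(0.2) = (0.2 - (-1))/(2 - (-1)) = 0.400000

P(0.2) = 13×L_0(0.2) + 3×L_1(0.2)
P(0.2) = 9.000000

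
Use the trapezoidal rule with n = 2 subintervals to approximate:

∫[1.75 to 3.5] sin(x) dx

f(x) = sin(x)
a = 1.75, b = 3.5, n = 2
h = (b - a)/n = 0.875000

Trapezoidal rule: (h/2)[f(x₀) + 2f(x₁) + 2f(x₂) + ... + f(xₙ)]

x_0 = 1.7500, f(x_0) = 0.983986, coefficient = 1
x_1 = 2.6250, f(x_1) = 0.493920, coefficient = 2
x_2 = 3.5000, f(x_2) = -0.350783, coefficient = 1

I ≈ (0.875000/2) × 1.621043 = 0.709206
Exact value: 0.758211
Error: 0.049004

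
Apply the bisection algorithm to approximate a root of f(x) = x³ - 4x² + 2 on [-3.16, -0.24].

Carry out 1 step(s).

f(x) = x³ - 4x² + 2
Initial interval: [-3.16, -0.24]

Iteration 1:
  c_1 = (-3.160000 + (-0.240000))/2 = -1.700000
  f(c_1) = f(-1.700000) = -14.473000
  f(a) × f(c) ≥ 0, new interval: [-1.700000, -0.240000]

After 1 iteration(s), the approximation is c_1 = -1.700000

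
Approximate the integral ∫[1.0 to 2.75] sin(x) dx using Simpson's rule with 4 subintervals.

f(x) = sin(x)
a = 1.0, b = 2.75, n = 4
h = (b - a)/n = 0.437500

Simpson's rule: (h/3)[f(x₀) + 4f(x₁) + 2f(x₂) + ... + f(xₙ)]

x_0 = 1.0000, f(x_0) = 0.841471, coefficient = 1
x_1 = 1.4375, f(x_1) = 0.991129, coefficient = 4
x_2 = 1.8750, f(x_2) = 0.954086, coefficient = 2
x_3 = 2.3125, f(x_3) = 0.737319, coefficient = 4
x_4 = 2.7500, f(x_4) = 0.381661, coefficient = 1

I ≈ (0.437500/3) × 10.045095 = 1.464910
Exact value: 1.464605
Error: 0.000305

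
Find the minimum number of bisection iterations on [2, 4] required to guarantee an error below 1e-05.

We need (b-a)/2^n ≤ 1e-05
(4 - 2)/2^n ≤ 1e-05
2/2^n ≤ 1e-05
2^n ≥ 200000
n ≥ log₂(200000) = 17.61
n ≥ 18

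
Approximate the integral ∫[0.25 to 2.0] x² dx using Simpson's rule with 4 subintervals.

f(x) = x²
a = 0.25, b = 2.0, n = 4
h = (b - a)/n = 0.437500

Simpson's rule: (h/3)[f(x₀) + 4f(x₁) + 2f(x₂) + ... + f(xₙ)]

x_0 = 0.2500, f(x_0) = 0.062500, coefficient = 1
x_1 = 0.6875, f(x_1) = 0.472656, coefficient = 4
x_2 = 1.1250, f(x_2) = 1.265625, coefficient = 2
x_3 = 1.5625, f(x_3) = 2.441406, coefficient = 4
x_4 = 2.0000, f(x_4) = 4.000000, coefficient = 1

I ≈ (0.437500/3) × 18.250000 = 2.661458
Exact value: 2.661458
Error: 0.000000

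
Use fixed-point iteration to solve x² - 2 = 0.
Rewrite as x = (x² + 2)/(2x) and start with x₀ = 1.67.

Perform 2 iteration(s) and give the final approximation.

Equation: x² - 2 = 0
Fixed-point form: x = (x² + 2)/(2x)
x₀ = 1.67

x_1 = g(1.670000) = 1.433802
x_2 = g(1.433802) = 1.414347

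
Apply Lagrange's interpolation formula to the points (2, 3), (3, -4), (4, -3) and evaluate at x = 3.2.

Lagrange interpolation formula:
P(x) = Σ yᵢ × Lᵢ(x)
where Lᵢ(x) = Π_{j≠i} (x - xⱼ)/(xᵢ - xⱼ)

L_0(3.2) = (3.2 - 3)/(2 - 3) × (3.2 - 4)/(2 - 4) = -0.080000
L_1(3.2) = (3.2 - 2)/(3 - 2) × (3.2 - 4)/(3 - 4) = 0.960000
L_2(3.2) = (3.2 - 2)/(4 - 2) × (3.2 - 3)/(4 - 3) = 0.120000

P(3.2) = 3×L_0(3.2) + (-4)×L_1(3.2) + (-3)×L_2(3.2)
P(3.2) = -4.440000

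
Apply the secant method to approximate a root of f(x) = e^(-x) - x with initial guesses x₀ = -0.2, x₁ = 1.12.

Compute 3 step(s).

f(x) = e^(-x) - x
x₀ = -0.2, x₁ = 1.12

Secant formula: x_{n+1} = x_n - f(x_n)(x_n - x_{n-1})/(f(x_n) - f(x_{n-1}))

Iteration 1:
  f(-0.200000) = 1.421403
  f(1.120000) = -0.793720
  x_2 = 1.120000 - (-0.793720)×(1.120000 - (-0.200000))/(-0.793720 - 1.421403)
       = 0.647019
Iteration 2:
  f(1.120000) = -0.793720
  f(0.647019) = -0.123415
  x_3 = 0.647019 - (-0.123415)×(0.647019 - 1.120000)/(-0.123415 - (-0.793720))
       = 0.559935
Iteration 3:
  f(0.647019) = -0.123415
  f(0.559935) = 0.011311
  x_4 = 0.559935 - 0.011311×(0.559935 - 0.647019)/(0.011311 - (-0.123415))
       = 0.567246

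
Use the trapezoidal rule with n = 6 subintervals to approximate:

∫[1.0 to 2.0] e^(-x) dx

f(x) = e^(-x)
a = 1.0, b = 2.0, n = 6
h = (b - a)/n = 0.166667

Trapezoidal rule: (h/2)[f(x₀) + 2f(x₁) + 2f(x₂) + ... + f(xₙ)]

x_0 = 1.0000, f(x_0) = 0.367879, coefficient = 1
x_1 = 1.1667, f(x_1) = 0.311403, coefficient = 2
x_2 = 1.3333, f(x_2) = 0.263597, coefficient = 2
x_3 = 1.5000, f(x_3) = 0.223130, coefficient = 2
x_4 = 1.6667, f(x_4) = 0.188876, coefficient = 2
x_5 = 1.8333, f(x_5) = 0.159880, coefficient = 2
x_6 = 2.0000, f(x_6) = 0.135335, coefficient = 1

I ≈ (0.166667/2) × 2.796986 = 0.233082
Exact value: 0.232544
Error: 0.000538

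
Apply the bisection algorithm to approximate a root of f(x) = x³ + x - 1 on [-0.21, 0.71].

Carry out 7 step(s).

f(x) = x³ + x - 1
Initial interval: [-0.21, 0.71]

Iteration 1:
  c_1 = (-0.210000 + 0.710000)/2 = 0.250000
  f(c_1) = f(0.250000) = -0.734375
  f(a) × f(c) ≥ 0, new interval: [0.250000, 0.710000]
Iteration 2:
  c_2 = (0.250000 + 0.710000)/2 = 0.480000
  f(c_2) = f(0.480000) = -0.409408
  f(a) × f(c) ≥ 0, new interval: [0.480000, 0.710000]
Iteration 3:
  c_3 = (0.480000 + 0.710000)/2 = 0.595000
  f(c_3) = f(0.595000) = -0.194355
  f(a) × f(c) ≥ 0, new interval: [0.595000, 0.710000]
Iteration 4:
  c_4 = (0.595000 + 0.710000)/2 = 0.652500
  f(c_4) = f(0.652500) = -0.069694
  f(a) × f(c) ≥ 0, new interval: [0.652500, 0.710000]
Iteration 5:
  c_5 = (0.652500 + 0.710000)/2 = 0.681250
  f(c_5) = f(0.681250) = -0.002581
  f(a) × f(c) ≥ 0, new interval: [0.681250, 0.710000]
Iteration 6:
  c_6 = (0.681250 + 0.710000)/2 = 0.695625
  f(c_6) = f(0.695625) = 0.032234
  f(a) × f(c) < 0, new interval: [0.681250, 0.695625]
Iteration 7:
  c_7 = (0.681250 + 0.695625)/2 = 0.688437
  f(c_7) = f(0.688437) = 0.014720
  f(a) × f(c) < 0, new interval: [0.681250, 0.688437]

After 7 iteration(s), the approximation is c_7 = 0.688437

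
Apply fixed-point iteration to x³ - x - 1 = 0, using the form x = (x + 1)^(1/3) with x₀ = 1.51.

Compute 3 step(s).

Equation: x³ - x - 1 = 0
Fixed-point form: x = (x + 1)^(1/3)
x₀ = 1.51

x_1 = g(1.510000) = 1.359016
x_2 = g(1.359016) = 1.331201
x_3 = g(1.331201) = 1.325948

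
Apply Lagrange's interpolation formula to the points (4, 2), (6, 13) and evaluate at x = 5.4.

Lagrange interpolation formula:
P(x) = Σ yᵢ × Lᵢ(x)
where Lᵢ(x) = Π_{j≠i} (x - xⱼ)/(xᵢ - xⱼ)

L_0(5.4) = (5.4 - 6)/(4 - 6) = 0.300000
L_1(5.4) = (5.4 - 4)/(6 - 4) = 0.700000

P(5.4) = 2×L_0(5.4) + 13×L_1(5.4)
P(5.4) = 9.700000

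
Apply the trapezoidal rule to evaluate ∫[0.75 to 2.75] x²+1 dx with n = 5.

f(x) = x²+1
a = 0.75, b = 2.75, n = 5
h = (b - a)/n = 0.400000

Trapezoidal rule: (h/2)[f(x₀) + 2f(x₁) + 2f(x₂) + ... + f(xₙ)]

x_0 = 0.7500, f(x_0) = 1.562500, coefficient = 1
x_1 = 1.1500, f(x_1) = 2.322500, coefficient = 2
x_2 = 1.5500, f(x_2) = 3.402500, coefficient = 2
x_3 = 1.9500, f(x_3) = 4.802500, coefficient = 2
x_4 = 2.3500, f(x_4) = 6.522500, coefficient = 2
x_5 = 2.7500, f(x_5) = 8.562500, coefficient = 1

I ≈ (0.400000/2) × 44.225000 = 8.845000
Exact value: 8.791667
Error: 0.053333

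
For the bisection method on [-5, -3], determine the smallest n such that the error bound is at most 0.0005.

We need (b-a)/2^n ≤ 0.0005
(-3 - (-5))/2^n ≤ 0.0005
2/2^n ≤ 0.0005
2^n ≥ 4000
n ≥ log₂(4000) = 11.97
n ≥ 12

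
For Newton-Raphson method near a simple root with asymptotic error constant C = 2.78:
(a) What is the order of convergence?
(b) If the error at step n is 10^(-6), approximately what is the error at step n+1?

(a) Newton-Raphson has quadratic (order 2) convergence near simple roots.
    This means |e_{n+1}| ≈ C|e_n|².

(b) With |e_n| = 10^(-6) and C = 2.78:
    |e_{n+1}| ≈ 2.78 × (10^(-6))² = 2.78 × 10^(-12)

(a) 2 (quadratic); (b) |e_{n+1}| ≈ 2.780e-12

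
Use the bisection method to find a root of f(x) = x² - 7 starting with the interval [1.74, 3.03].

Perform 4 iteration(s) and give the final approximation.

f(x) = x² - 7
Initial interval: [1.74, 3.03]

Iteration 1:
  c_1 = (1.740000 + 3.030000)/2 = 2.385000
  f(c_1) = f(2.385000) = -1.311775
  f(a) × f(c) ≥ 0, new interval: [2.385000, 3.030000]
Iteration 2:
  c_2 = (2.385000 + 3.030000)/2 = 2.707500
  f(c_2) = f(2.707500) = 0.330556
  f(a) × f(c) < 0, new interval: [2.385000, 2.707500]
Iteration 3:
  c_3 = (2.385000 + 2.707500)/2 = 2.546250
  f(c_3) = f(2.546250) = -0.516611
  f(a) × f(c) ≥ 0, new interval: [2.546250, 2.707500]
Iteration 4:
  c_4 = (2.546250 + 2.707500)/2 = 2.626875
  f(c_4) = f(2.626875) = -0.099528
  f(a) × f(c) ≥ 0, new interval: [2.626875, 2.707500]

After 4 iteration(s), the approximation is c_4 = 2.626875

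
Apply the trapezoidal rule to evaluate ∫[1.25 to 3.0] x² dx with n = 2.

f(x) = x²
a = 1.25, b = 3.0, n = 2
h = (b - a)/n = 0.875000

Trapezoidal rule: (h/2)[f(x₀) + 2f(x₁) + 2f(x₂) + ... + f(xₙ)]

x_0 = 1.2500, f(x_0) = 1.562500, coefficient = 1
x_1 = 2.1250, f(x_1) = 4.515625, coefficient = 2
x_2 = 3.0000, f(x_2) = 9.000000, coefficient = 1

I ≈ (0.875000/2) × 19.593750 = 8.572266
Exact value: 8.348958
Error: 0.223307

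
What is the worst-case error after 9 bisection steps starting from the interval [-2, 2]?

Bisection error bound: |error| ≤ (b-a)/2^n
|error| ≤ (2 - (-2))/2^9 = 4/2^9
|error| ≤ 0.0078125000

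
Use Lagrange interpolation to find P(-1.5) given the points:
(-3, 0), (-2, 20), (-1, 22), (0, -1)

Lagrange interpolation formula:
P(x) = Σ yᵢ × Lᵢ(x)
where Lᵢ(x) = Π_{j≠i} (x - xⱼ)/(xᵢ - xⱼ)

L_0(-1.5) = (-1.5 - (-2))/(-3 - (-2)) × (-1.5 - (-1))/(-3 - (-1)) × (-1.5 - 0)/(-3 - 0) = -0.062500
L_1(-1.5) = (-1.5 - (-3))/(-2 - (-3)) × (-1.5 - (-1))/(-2 - (-1)) × (-1.5 - 0)/(-2 - 0) = 0.562500
L_2(-1.5) = (-1.5 - (-3))/(-1 - (-3)) × (-1.5 - (-2))/(-1 - (-2)) × (-1.5 - 0)/(-1 - 0) = 0.562500
L_3(-1.5) = (-1.5 - (-3))/(0 - (-3)) × (-1.5 - (-2))/(0 - (-2)) × (-1.5 - (-1))/(0 - (-1)) = -0.062500

P(-1.5) = 0×L_0(-1.5) + 20×L_1(-1.5) + 22×L_2(-1.5) + (-1)×L_3(-1.5)
P(-1.5) = 23.687500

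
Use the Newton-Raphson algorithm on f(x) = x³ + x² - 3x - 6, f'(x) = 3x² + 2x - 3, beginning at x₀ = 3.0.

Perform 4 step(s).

f(x) = x³ + x² - 3x - 6
f'(x) = 3x² + 2x - 3
x₀ = 3.0

Newton-Raphson formula: x_{n+1} = x_n - f(x_n)/f'(x_n)

Iteration 1:
  f(3.000000) = 21.000000
  f'(3.000000) = 30.000000
  x_1 = 3.000000 - 21.000000/30.000000 = 2.300000
Iteration 2:
  f(2.300000) = 4.557000
  f'(2.300000) = 17.470000
  x_2 = 2.300000 - 4.557000/17.470000 = 2.039153
Iteration 3:
  f(2.039153) = 0.519777
  f'(2.039153) = 13.552739
  x_3 = 2.039153 - 0.519777/13.552739 = 2.000801
Iteration 4:
  f(2.000801) = 0.010413
  f'(2.000801) = 13.011211
  x_4 = 2.000801 - 0.010413/13.011211 = 2.000000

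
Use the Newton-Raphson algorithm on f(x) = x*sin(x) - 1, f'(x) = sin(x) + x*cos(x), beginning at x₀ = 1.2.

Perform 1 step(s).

f(x) = x*sin(x) - 1
f'(x) = sin(x) + x*cos(x)
x₀ = 1.2

Newton-Raphson formula: x_{n+1} = x_n - f(x_n)/f'(x_n)

Iteration 1:
  f(1.200000) = 0.118447
  f'(1.200000) = 1.366868
  x_1 = 1.200000 - 0.118447/1.366868 = 1.113344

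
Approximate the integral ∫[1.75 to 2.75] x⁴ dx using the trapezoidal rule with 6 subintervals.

f(x) = x⁴
a = 1.75, b = 2.75, n = 6
h = (b - a)/n = 0.166667

Trapezoidal rule: (h/2)[f(x₀) + 2f(x₁) + 2f(x₂) + ... + f(xₙ)]

x_0 = 1.7500, f(x_0) = 9.378906, coefficient = 1
x_1 = 1.9167, f(x_1) = 13.495419, coefficient = 2
x_2 = 2.0833, f(x_2) = 18.838011, coefficient = 2
x_3 = 2.2500, f(x_3) = 25.628906, coefficient = 2
x_4 = 2.4167, f(x_4) = 34.108845, coefficient = 2
x_5 = 2.5833, f(x_5) = 44.537085, coefficient = 2
x_6 = 2.7500, f(x_6) = 57.191406, coefficient = 1

I ≈ (0.166667/2) × 339.786844 = 28.315570
Exact value: 28.172656
Error: 0.142914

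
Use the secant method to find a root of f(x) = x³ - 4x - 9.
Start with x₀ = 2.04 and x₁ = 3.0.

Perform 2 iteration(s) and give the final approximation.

f(x) = x³ - 4x - 9
x₀ = 2.04, x₁ = 3.0

Secant formula: x_{n+1} = x_n - f(x_n)(x_n - x_{n-1})/(f(x_n) - f(x_{n-1}))

Iteration 1:
  f(2.040000) = -8.670336
  f(3.000000) = 6.000000
  x_2 = 3.000000 - 6.000000×(3.000000 - 2.040000)/(6.000000 - (-8.670336))
       = 2.607371
Iteration 2:
  f(3.000000) = 6.000000
  f(2.607371) = -1.703577
  x_3 = 2.607371 - (-1.703577)×(2.607371 - 3.000000)/(-1.703577 - 6.000000)
       = 2.694197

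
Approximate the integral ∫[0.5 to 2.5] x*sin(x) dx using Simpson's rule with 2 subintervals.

f(x) = x*sin(x)
a = 0.5, b = 2.5, n = 2
h = (b - a)/n = 1.000000

Simpson's rule: (h/3)[f(x₀) + 4f(x₁) + 2f(x₂) + ... + f(xₙ)]

x_0 = 0.5000, f(x_0) = 0.239713, coefficient = 1
x_1 = 1.5000, f(x_1) = 1.496242, coefficient = 4
x_2 = 2.5000, f(x_2) = 1.496180, coefficient = 1

I ≈ (1.000000/3) × 7.720863 = 2.573621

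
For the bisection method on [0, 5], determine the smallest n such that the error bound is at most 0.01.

We need (b-a)/2^n ≤ 0.01
(5 - 0)/2^n ≤ 0.01
5/2^n ≤ 0.01
2^n ≥ 500
n ≥ log₂(500) = 8.97
n ≥ 9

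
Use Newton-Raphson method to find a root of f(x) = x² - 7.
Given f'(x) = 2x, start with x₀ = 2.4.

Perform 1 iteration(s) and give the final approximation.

f(x) = x² - 7
f'(x) = 2x
x₀ = 2.4

Newton-Raphson formula: x_{n+1} = x_n - f(x_n)/f'(x_n)

Iteration 1:
  f(2.400000) = -1.240000
  f'(2.400000) = 4.800000
  x_1 = 2.400000 - (-1.240000)/4.800000 = 2.658333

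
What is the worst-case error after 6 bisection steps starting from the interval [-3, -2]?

Bisection error bound: |error| ≤ (b-a)/2^n
|error| ≤ (-2 - (-3))/2^6 = 1/2^6
|error| ≤ 0.0156250000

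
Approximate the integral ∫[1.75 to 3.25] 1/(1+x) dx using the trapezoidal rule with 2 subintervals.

f(x) = 1/(1+x)
a = 1.75, b = 3.25, n = 2
h = (b - a)/n = 0.750000

Trapezoidal rule: (h/2)[f(x₀) + 2f(x₁) + 2f(x₂) + ... + f(xₙ)]

x_0 = 1.7500, f(x_0) = 0.363636, coefficient = 1
x_1 = 2.5000, f(x_1) = 0.285714, coefficient = 2
x_2 = 3.2500, f(x_2) = 0.235294, coefficient = 1

I ≈ (0.750000/2) × 1.170359 = 0.438885
Exact value: 0.435318
Error: 0.003567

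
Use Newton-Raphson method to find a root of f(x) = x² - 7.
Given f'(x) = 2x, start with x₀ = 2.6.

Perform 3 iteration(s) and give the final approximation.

f(x) = x² - 7
f'(x) = 2x
x₀ = 2.6

Newton-Raphson formula: x_{n+1} = x_n - f(x_n)/f'(x_n)

Iteration 1:
  f(2.600000) = -0.240000
  f'(2.600000) = 5.200000
  x_1 = 2.600000 - (-0.240000)/5.200000 = 2.646154
Iteration 2:
  f(2.646154) = 0.002130
  f'(2.646154) = 5.292308
  x_2 = 2.646154 - 0.002130/5.292308 = 2.645751
Iteration 3:
  f(2.645751) = 0.000000
  f'(2.645751) = 5.291503
  x_3 = 2.645751 - 0.000000/5.291503 = 2.645751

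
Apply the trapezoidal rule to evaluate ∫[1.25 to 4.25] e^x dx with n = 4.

f(x) = e^x
a = 1.25, b = 4.25, n = 4
h = (b - a)/n = 0.750000

Trapezoidal rule: (h/2)[f(x₀) + 2f(x₁) + 2f(x₂) + ... + f(xₙ)]

x_0 = 1.2500, f(x_0) = 3.490343, coefficient = 1
x_1 = 2.0000, f(x_1) = 7.389056, coefficient = 2
x_2 = 2.7500, f(x_2) = 15.642632, coefficient = 2
x_3 = 3.5000, f(x_3) = 33.115452, coefficient = 2
x_4 = 4.2500, f(x_4) = 70.105412, coefficient = 1

I ≈ (0.750000/2) × 185.890035 = 69.708763
Exact value: 66.615069
Error: 3.093694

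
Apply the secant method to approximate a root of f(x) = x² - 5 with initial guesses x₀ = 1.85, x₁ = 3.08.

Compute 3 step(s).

f(x) = x² - 5
x₀ = 1.85, x₁ = 3.08

Secant formula: x_{n+1} = x_n - f(x_n)(x_n - x_{n-1})/(f(x_n) - f(x_{n-1}))

Iteration 1:
  f(1.850000) = -1.577500
  f(3.080000) = 4.486400
  x_2 = 3.080000 - 4.486400×(3.080000 - 1.850000)/(4.486400 - (-1.577500))
       = 2.169980
Iteration 2:
  f(3.080000) = 4.486400
  f(2.169980) = -0.291188
  x_3 = 2.169980 - (-0.291188)×(2.169980 - 3.080000)/(-0.291188 - 4.486400)
       = 2.225444
Iteration 3:
  f(2.169980) = -0.291188
  f(2.225444) = -0.047398
  x_4 = 2.225444 - (-0.047398)×(2.225444 - 2.169980)/(-0.047398 - (-0.291188))
       = 2.236228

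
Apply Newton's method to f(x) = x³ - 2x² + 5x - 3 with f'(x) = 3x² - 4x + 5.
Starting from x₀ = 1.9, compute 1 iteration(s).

f(x) = x³ - 2x² + 5x - 3
f'(x) = 3x² - 4x + 5
x₀ = 1.9

Newton-Raphson formula: x_{n+1} = x_n - f(x_n)/f'(x_n)

Iteration 1:
  f(1.900000) = 6.139000
  f'(1.900000) = 8.230000
  x_1 = 1.900000 - 6.139000/8.230000 = 1.154070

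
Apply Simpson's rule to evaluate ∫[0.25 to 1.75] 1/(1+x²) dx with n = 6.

f(x) = 1/(1+x²)
a = 0.25, b = 1.75, n = 6
h = (b - a)/n = 0.250000

Simpson's rule: (h/3)[f(x₀) + 4f(x₁) + 2f(x₂) + ... + f(xₙ)]

x_0 = 0.2500, f(x_0) = 0.941176, coefficient = 1
x_1 = 0.5000, f(x_1) = 0.800000, coefficient = 4
x_2 = 0.7500, f(x_2) = 0.640000, coefficient = 2
x_3 = 1.0000, f(x_3) = 0.500000, coefficient = 4
x_4 = 1.2500, f(x_4) = 0.390244, coefficient = 2
x_5 = 1.5000, f(x_5) = 0.307692, coefficient = 4
x_6 = 1.7500, f(x_6) = 0.246154, coefficient = 1

I ≈ (0.250000/3) × 9.678587 = 0.806549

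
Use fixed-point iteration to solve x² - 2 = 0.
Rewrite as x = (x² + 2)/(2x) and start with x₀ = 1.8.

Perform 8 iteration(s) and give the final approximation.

Equation: x² - 2 = 0
Fixed-point form: x = (x² + 2)/(2x)
x₀ = 1.8

x_1 = g(1.800000) = 1.455556
x_2 = g(1.455556) = 1.414801
x_3 = g(1.414801) = 1.414214
x_4 = g(1.414214) = 1.414214
x_5 = g(1.414214) = 1.414214
x_6 = g(1.414214) = 1.414214
x_7 = g(1.414214) = 1.414214
x_8 = g(1.414214) = 1.414214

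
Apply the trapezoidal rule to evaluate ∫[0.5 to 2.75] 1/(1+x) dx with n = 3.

f(x) = 1/(1+x)
a = 0.5, b = 2.75, n = 3
h = (b - a)/n = 0.750000

Trapezoidal rule: (h/2)[f(x₀) + 2f(x₁) + 2f(x₂) + ... + f(xₙ)]

x_0 = 0.5000, f(x_0) = 0.666667, coefficient = 1
x_1 = 1.2500, f(x_1) = 0.444444, coefficient = 2
x_2 = 2.0000, f(x_2) = 0.333333, coefficient = 2
x_3 = 2.7500, f(x_3) = 0.266667, coefficient = 1

I ≈ (0.750000/2) × 2.488889 = 0.933333
Exact value: 0.916291
Error: 0.017043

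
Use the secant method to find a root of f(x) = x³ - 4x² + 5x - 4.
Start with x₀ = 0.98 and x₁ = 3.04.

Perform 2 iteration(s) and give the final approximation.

f(x) = x³ - 4x² + 5x - 4
x₀ = 0.98, x₁ = 3.04

Secant formula: x_{n+1} = x_n - f(x_n)(x_n - x_{n-1})/(f(x_n) - f(x_{n-1}))

Iteration 1:
  f(0.980000) = -2.000408
  f(3.040000) = 2.328064
  x_2 = 3.040000 - 2.328064×(3.040000 - 0.980000)/(2.328064 - (-2.000408))
       = 1.932031
Iteration 2:
  f(3.040000) = 2.328064
  f(1.932031) = -2.059043
  x_3 = 1.932031 - (-2.059043)×(1.932031 - 3.040000)/(-2.059043 - 2.328064)
       = 2.452045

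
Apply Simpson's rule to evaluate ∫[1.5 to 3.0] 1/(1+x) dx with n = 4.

f(x) = 1/(1+x)
a = 1.5, b = 3.0, n = 4
h = (b - a)/n = 0.375000

Simpson's rule: (h/3)[f(x₀) + 4f(x₁) + 2f(x₂) + ... + f(xₙ)]

x_0 = 1.5000, f(x_0) = 0.400000, coefficient = 1
x_1 = 1.8750, f(x_1) = 0.347826, coefficient = 4
x_2 = 2.2500, f(x_2) = 0.307692, coefficient = 2
x_3 = 2.6250, f(x_3) = 0.275862, coefficient = 4
x_4 = 3.0000, f(x_4) = 0.250000, coefficient = 1

I ≈ (0.375000/3) × 3.760137 = 0.470017
Exact value: 0.470004
Error: 0.000014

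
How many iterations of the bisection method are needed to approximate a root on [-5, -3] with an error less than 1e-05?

We need (b-a)/2^n ≤ 1e-05
(-3 - (-5))/2^n ≤ 1e-05
2/2^n ≤ 1e-05
2^n ≥ 200000
n ≥ log₂(200000) = 17.61
n ≥ 18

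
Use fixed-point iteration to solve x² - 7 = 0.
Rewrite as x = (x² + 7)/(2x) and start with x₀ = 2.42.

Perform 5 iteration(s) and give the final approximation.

Equation: x² - 7 = 0
Fixed-point form: x = (x² + 7)/(2x)
x₀ = 2.42

x_1 = g(2.420000) = 2.656281
x_2 = g(2.656281) = 2.645772
x_3 = g(2.645772) = 2.645751
x_4 = g(2.645751) = 2.645751
x_5 = g(2.645751) = 2.645751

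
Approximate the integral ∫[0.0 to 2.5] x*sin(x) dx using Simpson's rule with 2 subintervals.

f(x) = x*sin(x)
a = 0.0, b = 2.5, n = 2
h = (b - a)/n = 1.250000

Simpson's rule: (h/3)[f(x₀) + 4f(x₁) + 2f(x₂) + ... + f(xₙ)]

x_0 = 0.0000, f(x_0) = 0.000000, coefficient = 1
x_1 = 1.2500, f(x_1) = 1.186231, coefficient = 4
x_2 = 2.5000, f(x_2) = 1.496180, coefficient = 1

I ≈ (1.250000/3) × 6.241103 = 2.600460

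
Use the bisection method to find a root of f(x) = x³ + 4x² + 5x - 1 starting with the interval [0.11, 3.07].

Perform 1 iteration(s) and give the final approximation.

f(x) = x³ + 4x² + 5x - 1
Initial interval: [0.11, 3.07]

Iteration 1:
  c_1 = (0.110000 + 3.070000)/2 = 1.590000
  f(c_1) = f(1.590000) = 21.082079
  f(a) × f(c) < 0, new interval: [0.110000, 1.590000]

After 1 iteration(s), the approximation is c_1 = 1.590000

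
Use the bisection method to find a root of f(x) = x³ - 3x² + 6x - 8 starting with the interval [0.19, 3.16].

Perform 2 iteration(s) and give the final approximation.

f(x) = x³ - 3x² + 6x - 8
Initial interval: [0.19, 3.16]

Iteration 1:
  c_1 = (0.190000 + 3.160000)/2 = 1.675000
  f(c_1) = f(1.675000) = -1.667453
  f(a) × f(c) ≥ 0, new interval: [1.675000, 3.160000]
Iteration 2:
  c_2 = (1.675000 + 3.160000)/2 = 2.417500
  f(c_2) = f(2.417500) = 3.100692
  f(a) × f(c) < 0, new interval: [1.675000, 2.417500]

After 2 iteration(s), the approximation is c_2 = 2.417500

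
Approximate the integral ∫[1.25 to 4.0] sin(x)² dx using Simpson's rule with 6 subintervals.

f(x) = sin(x)²
a = 1.25, b = 4.0, n = 6
h = (b - a)/n = 0.458333

Simpson's rule: (h/3)[f(x₀) + 4f(x₁) + 2f(x₂) + ... + f(xₙ)]

x_0 = 1.2500, f(x_0) = 0.900572, coefficient = 1
x_1 = 1.7083, f(x_1) = 0.981203, coefficient = 4
x_2 = 2.1667, f(x_2) = 0.685022, coefficient = 2
x_3 = 2.6250, f(x_3) = 0.243957, coefficient = 4
x_4 = 3.0833, f(x_4) = 0.003390, coefficient = 2
x_5 = 3.5417, f(x_5) = 0.151700, coefficient = 4
x_6 = 4.0000, f(x_6) = 0.572750, coefficient = 1

I ≈ (0.458333/3) × 8.357584 = 1.276853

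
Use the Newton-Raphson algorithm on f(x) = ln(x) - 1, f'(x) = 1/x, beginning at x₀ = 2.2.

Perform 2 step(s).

f(x) = ln(x) - 1
f'(x) = 1/x
x₀ = 2.2

Newton-Raphson formula: x_{n+1} = x_n - f(x_n)/f'(x_n)

Iteration 1:
  f(2.200000) = -0.211543
  f'(2.200000) = 0.454545
  x_1 = 2.200000 - (-0.211543)/0.454545 = 2.665394
Iteration 2:
  f(2.665394) = -0.019648
  f'(2.665394) = 0.375179
  x_2 = 2.665394 - (-0.019648)/0.375179 = 2.717764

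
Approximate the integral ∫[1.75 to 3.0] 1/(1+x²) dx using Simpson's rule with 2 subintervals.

f(x) = 1/(1+x²)
a = 1.75, b = 3.0, n = 2
h = (b - a)/n = 0.625000

Simpson's rule: (h/3)[f(x₀) + 4f(x₁) + 2f(x₂) + ... + f(xₙ)]

x_0 = 1.7500, f(x_0) = 0.246154, coefficient = 1
x_1 = 2.3750, f(x_1) = 0.150588, coefficient = 4
x_2 = 3.0000, f(x_2) = 0.100000, coefficient = 1

I ≈ (0.625000/3) × 0.948507 = 0.197606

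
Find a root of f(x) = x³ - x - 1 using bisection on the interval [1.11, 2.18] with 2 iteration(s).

f(x) = x³ - x - 1
Initial interval: [1.11, 2.18]

Iteration 1:
  c_1 = (1.110000 + 2.180000)/2 = 1.645000
  f(c_1) = f(1.645000) = 1.806411
  f(a) × f(c) < 0, new interval: [1.110000, 1.645000]
Iteration 2:
  c_2 = (1.110000 + 1.645000)/2 = 1.377500
  f(c_2) = f(1.377500) = 0.236315
  f(a) × f(c) < 0, new interval: [1.110000, 1.377500]

After 2 iteration(s), the approximation is c_2 = 1.377500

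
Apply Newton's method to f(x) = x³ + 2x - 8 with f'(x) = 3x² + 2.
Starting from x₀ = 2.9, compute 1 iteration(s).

f(x) = x³ + 2x - 8
f'(x) = 3x² + 2
x₀ = 2.9

Newton-Raphson formula: x_{n+1} = x_n - f(x_n)/f'(x_n)

Iteration 1:
  f(2.900000) = 22.189000
  f'(2.900000) = 27.230000
  x_1 = 2.900000 - 22.189000/27.230000 = 2.085127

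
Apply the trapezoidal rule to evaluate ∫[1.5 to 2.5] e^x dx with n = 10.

f(x) = e^x
a = 1.5, b = 2.5, n = 10
h = (b - a)/n = 0.100000

Trapezoidal rule: (h/2)[f(x₀) + 2f(x₁) + 2f(x₂) + ... + f(xₙ)]

x_0 = 1.5000, f(x_0) = 4.481689, coefficient = 1
x_1 = 1.6000, f(x_1) = 4.953032, coefficient = 2
x_2 = 1.7000, f(x_2) = 5.473947, coefficient = 2
x_3 = 1.8000, f(x_3) = 6.049647, coefficient = 2
x_4 = 1.9000, f(x_4) = 6.685894, coefficient = 2
x_5 = 2.0000, f(x_5) = 7.389056, coefficient = 2
x_6 = 2.1000, f(x_6) = 8.166170, coefficient = 2
x_7 = 2.2000, f(x_7) = 9.025013, coefficient = 2
x_8 = 2.3000, f(x_8) = 9.974182, coefficient = 2
x_9 = 2.4000, f(x_9) = 11.023176, coefficient = 2
x_10 = 2.5000, f(x_10) = 12.182494, coefficient = 1

I ≈ (0.100000/2) × 154.144423 = 7.707221
Exact value: 7.700805
Error: 0.006416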